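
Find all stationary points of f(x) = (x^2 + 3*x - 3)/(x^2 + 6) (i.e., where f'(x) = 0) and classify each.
f'(x) = 3*(-x^2 + 6*x + 6)/(x^4 + 12*x^2 + 36)

Solve f'(x) = 0:
  f'(x) = -3*(x^2 - 6*x - 6)/(x^2 + 6)^2; the denominator is positive wherever f is defined, so f'(x) = 0 ⇔ -3*x^2 + 18*x + 18 = 0.
  Factor: -3*x^2 + 18*x + 18 = -3*(x^2 - 6*x - 6); x^2 - 6*x - 6 = 0 has no rational roots; quadratic formula: x = (6 ± √60)/2.
  ⇒ x = 3 - sqrt(15) ≈ -0.8730, 3 + sqrt(15) ≈ 6.8730

f''(x) = 6*(x^3 - 9*x^2 - 18*x + 18)/(x^6 + 18*x^4 + 108*x^2 + 216)
Second-derivative test at each critical point:
  f''(-0.8730) = 0.5082 > 0 → local minimum
  f''(6.8730) = -0.0082 < 0 → local maximum

Critical points: x = 3 - sqrt(15) ≈ -0.8730 (local minimum); x = 3 + sqrt(15) ≈ 6.8730 (local maximum)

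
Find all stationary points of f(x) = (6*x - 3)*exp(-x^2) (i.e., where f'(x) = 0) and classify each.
f'(x) = 6*(-x*(2*x - 1) + 1)*exp(-x^2)

Solve f'(x) = 0:
  f'(x) = (-12*x^2 + 6*x + 6)·exp(-x^2) and exp(-x^2) > 0 for every x, so f'(x) = 0 ⇔ -12*x^2 + 6*x + 6 = 0.
  Factor: -12*x^2 + 6*x + 6 = -6*(x - 1)*(2*x + 1) = 0.
  ⇒ x = -1/2, 1

f''(x) = 6*(2*x^2*(2*x - 1) - 6*x + 1)*exp(-x^2)
Second-derivative test at each critical point:
  f''(-1/2) = 14.0184 > 0 → local minimum
  f''(1) = -6.6218 < 0 → local maximum

Critical points: x = -1/2 (local minimum); x = 1 (local maximum)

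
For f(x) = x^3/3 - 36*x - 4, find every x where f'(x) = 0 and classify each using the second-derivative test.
f'(x) = x^2 - 36

Solve f'(x) = 0:
  Factor: x^2 - 36 = (x - 6)*(x + 6) = 0.
  ⇒ x = -6, 6

f''(x) = 2*x
Second-derivative test at each critical point:
  f''(-6) = -12 < 0 → local maximum
  f''(6) = 12 > 0 → local minimum

Critical points: x = -6 (local maximum); x = 6 (local minimum)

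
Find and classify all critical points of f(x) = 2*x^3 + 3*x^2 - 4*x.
f'(x) = 6*x^2 + 6*x - 4

Solve f'(x) = 0:
  Factor: 6*x^2 + 6*x - 4 = 2*(3*x^2 + 3*x - 2); 3*x^2 + 3*x - 2 = 0 has no rational roots; quadratic formula: x = (-3 ± √33)/6.
  ⇒ x = -sqrt(33)/6 - 1/2 ≈ -1.4574, -1/2 + sqrt(33)/6 ≈ 0.4574

f''(x) = 12*x + 6
Second-derivative test at each critical point:
  f''(-1.4574) = -11.4891 < 0 → local maximum
  f''(0.4574) = 11.4891 > 0 → local minimum

Critical points: x = -sqrt(33)/6 - 1/2 ≈ -1.4574 (local maximum); x = -1/2 + sqrt(33)/6 ≈ 0.4574 (local minimum)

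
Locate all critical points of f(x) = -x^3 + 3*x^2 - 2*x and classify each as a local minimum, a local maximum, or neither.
f'(x) = -3*x^2 + 6*x - 2

Solve f'(x) = 0:
  3*x^2 - 6*x + 2 = 0 has no rational roots; quadratic formula: x = (6 ± √12)/6.
  ⇒ x = 1 - sqrt(3)/3 ≈ 0.4226, sqrt(3)/3 + 1 ≈ 1.5774

f''(x) = 6 - 6*x
Second-derivative test at each critical point:
  f''(0.4226) = 3.4641 > 0 → local minimum
  f''(1.5774) = -3.4641 < 0 → local maximum

Critical points: x = 1 - sqrt(3)/3 ≈ 0.4226 (local minimum); x = sqrt(3)/3 + 1 ≈ 1.5774 (local maximum)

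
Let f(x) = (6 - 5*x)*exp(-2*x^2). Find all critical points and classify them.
f'(x) = (4*x*(5*x - 6) - 5)*exp(-2*x^2)

Solve f'(x) = 0:
  f'(x) = (20*x^2 - 24*x - 5)·exp(-2*x^2) and exp(-2*x^2) > 0 for every x, so f'(x) = 0 ⇔ 20*x^2 - 24*x - 5 = 0.
  20*x^2 - 24*x - 5 = 0 has no rational roots; quadratic formula: x = (24 ± √976)/40.
  ⇒ x = 3/5 - sqrt(61)/10 ≈ -0.1810, 3/5 + sqrt(61)/10 ≈ 1.3810

f''(x) = 4*(4*x^2*(6 - 5*x) + 15*x - 6)*exp(-2*x^2)
Second-derivative test at each critical point:
  f''(-0.1810) = -29.2591 < 0 → local maximum
  f''(1.3810) = 0.6889 > 0 → local minimum

Critical points: x = 3/5 - sqrt(61)/10 ≈ -0.1810 (local maximum); x = 3/5 + sqrt(61)/10 ≈ 1.3810 (local minimum)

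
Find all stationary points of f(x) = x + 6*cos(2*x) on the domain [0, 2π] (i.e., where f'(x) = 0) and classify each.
f'(x) = 1 - 12*sin(2*x)

Solve f'(x) = 0 on [0, 2π]:
  f'(x) = 0 ⇔ sin(2*x) = 1/12, i.e. 2*x = arcsin(1/12) + 2nπ or 2*x = π − arcsin(1/12) + 2nπ; keep the solutions lying in [0, 2π].
  ⇒ x = asin(1/12)/2 ≈ 0.0417, -asin(1/12)/2 + pi/2 ≈ 1.5291, asin(1/12)/2 + pi ≈ 3.1833, -asin(1/12)/2 + 3*pi/2 ≈ 4.6707

f''(x) = -24*cos(2*x)
Second-derivative test at each critical point:
  f''(0.0417) = -23.9165 < 0 → local maximum
  f''(1.5291) = 23.9165 > 0 → local minimum
  f''(3.1833) = -23.9165 < 0 → local maximum
  f''(4.6707) = 23.9165 > 0 → local minimum

Critical points: x = asin(1/12)/2 ≈ 0.0417 (local maximum); x = -asin(1/12)/2 + pi/2 ≈ 1.5291 (local minimum); x = asin(1/12)/2 + pi ≈ 3.1833 (local maximum); x = -asin(1/12)/2 + 3*pi/2 ≈ 4.6707 (local minimum)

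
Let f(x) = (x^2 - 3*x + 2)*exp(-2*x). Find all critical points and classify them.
f'(x) = (-2*x^2 + 8*x - 7)*exp(-2*x)

Solve f'(x) = 0:
  f'(x) = (-2*x^2 + 8*x - 7)·exp(-2*x) and exp(-2*x) > 0 for every x, so f'(x) = 0 ⇔ -2*x^2 + 8*x - 7 = 0.
  2*x^2 - 8*x + 7 = 0 has no rational roots; quadratic formula: x = (8 ± √8)/4.
  ⇒ x = 2 - sqrt(2)/2 ≈ 1.2929, sqrt(2)/2 + 2 ≈ 2.7071

f''(x) = 2*(2*x^2 - 10*x + 11)*exp(-2*x)
Second-derivative test at each critical point:
  f''(1.2929) = 0.2131 > 0 → local minimum
  f''(2.7071) = -0.0126 < 0 → local maximum

Critical points: x = 2 - sqrt(2)/2 ≈ 1.2929 (local minimum); x = sqrt(2)/2 + 2 ≈ 2.7071 (local maximum)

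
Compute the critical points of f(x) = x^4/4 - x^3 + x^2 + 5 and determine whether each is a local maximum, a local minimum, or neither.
f'(x) = x*(x^2 - 3*x + 2)

Solve f'(x) = 0:
  Factor: x^3 - 3*x^2 + 2*x = x*(x - 2)*(x - 1) = 0.
  ⇒ x = 0, 1, 2

f''(x) = 3*x^2 - 6*x + 2
Second-derivative test at each critical point:
  f''(0) = 2 > 0 → local minimum
  f''(1) = -1 < 0 → local maximum
  f''(2) = 2 > 0 → local minimum

Critical points: x = 0 (local minimum); x = 1 (local maximum); x = 2 (local minimum)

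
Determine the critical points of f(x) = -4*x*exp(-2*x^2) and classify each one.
f'(x) = 4*(4*x^2 - 1)*exp(-2*x^2)

Solve f'(x) = 0:
  f'(x) = (16*x^2 - 4)·exp(-2*x^2) and exp(-2*x^2) > 0 for every x, so f'(x) = 0 ⇔ 16*x^2 - 4 = 0.
  Factor: 16*x^2 - 4 = 4*(2*x - 1)*(2*x + 1) = 0.
  ⇒ x = -1/2, 1/2

f''(x) = (-64*x^3 + 48*x)*exp(-2*x^2)
Second-derivative test at each critical point:
  f''(-1/2) = -9.7045 < 0 → local maximum
  f''(1/2) = 9.7045 > 0 → local minimum

Critical points: x = -1/2 (local maximum); x = 1/2 (local minimum)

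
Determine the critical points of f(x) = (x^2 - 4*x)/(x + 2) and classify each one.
f'(x) = (x^2 + 4*x - 8)/(x^2 + 4*x + 4)

Solve f'(x) = 0:
  f'(x) = (x^2 + 4*x - 8)/(x + 2)^2; the denominator is positive wherever f is defined, so f'(x) = 0 ⇔ x^2 + 4*x - 8 = 0.
  x^2 + 4*x - 8 = 0 has no rational roots; quadratic formula: x = (-4 ± √48)/2.
  ⇒ x = -2*sqrt(3) - 2 ≈ -5.4641, -2 + 2*sqrt(3) ≈ 1.4641

f''(x) = 24/(x^3 + 6*x^2 + 12*x + 8)
Second-derivative test at each critical point:
  f''(-5.4641) = -0.5774 < 0 → local maximum
  f''(1.4641) = 0.5774 > 0 → local minimum

Critical points: x = -2*sqrt(3) - 2 ≈ -5.4641 (local maximum); x = -2 + 2*sqrt(3) ≈ 1.4641 (local minimum)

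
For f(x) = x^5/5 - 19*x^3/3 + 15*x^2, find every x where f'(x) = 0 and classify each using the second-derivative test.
f'(x) = x*(x^3 - 19*x + 30)

Solve f'(x) = 0:
  Factor: x^4 - 19*x^2 + 30*x = x*(x - 3)*(x - 2)*(x + 5) = 0.
  ⇒ x = -5, 0, 2, 3

f''(x) = 4*x^3 - 38*x + 30
Second-derivative test at each critical point:
  f''(-5) = -280 < 0 → local maximum
  f''(0) = 30 > 0 → local minimum
  f''(2) = -14 < 0 → local maximum
  f''(3) = 24 > 0 → local minimum

Critical points: x = -5 (local maximum); x = 0 (local minimum); x = 2 (local maximum); x = 3 (local minimum)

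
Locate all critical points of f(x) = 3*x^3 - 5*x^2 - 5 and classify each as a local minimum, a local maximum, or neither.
f'(x) = x*(9*x - 10)

Solve f'(x) = 0:
  Factor: 9*x^2 - 10*x = x*(9*x - 10) = 0.
  ⇒ x = 0, 10/9

f''(x) = 18*x - 10
Second-derivative test at each critical point:
  f''(0) = -10 < 0 → local maximum
  f''(10/9) = 10 > 0 → local minimum

Critical points: x = 0 (local maximum); x = 10/9 (local minimum)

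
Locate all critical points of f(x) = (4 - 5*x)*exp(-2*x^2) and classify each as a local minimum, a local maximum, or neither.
f'(x) = (4*x*(5*x - 4) - 5)*exp(-2*x^2)

Solve f'(x) = 0:
  f'(x) = (20*x^2 - 16*x - 5)·exp(-2*x^2) and exp(-2*x^2) > 0 for every x, so f'(x) = 0 ⇔ 20*x^2 - 16*x - 5 = 0.
  20*x^2 - 16*x - 5 = 0 has no rational roots; quadratic formula: x = (16 ± √656)/40.
  ⇒ x = 2/5 - sqrt(41)/10 ≈ -0.2403, 2/5 + sqrt(41)/10 ≈ 1.0403

f''(x) = 4*(4*x^2*(4 - 5*x) + 15*x - 4)*exp(-2*x^2)
Second-derivative test at each critical point:
  f''(-0.2403) = -22.8187 < 0 → local maximum
  f''(1.0403) = 2.9405 > 0 → local minimum

Critical points: x = 2/5 - sqrt(41)/10 ≈ -0.2403 (local maximum); x = 2/5 + sqrt(41)/10 ≈ 1.0403 (local minimum)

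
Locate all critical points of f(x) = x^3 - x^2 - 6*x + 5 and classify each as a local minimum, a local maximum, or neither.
f'(x) = 3*x^2 - 2*x - 6

Solve f'(x) = 0:
  3*x^2 - 2*x - 6 = 0 has no rational roots; quadratic formula: x = (2 ± √76)/6.
  ⇒ x = 1/3 - sqrt(19)/3 ≈ -1.1196, 1/3 + sqrt(19)/3 ≈ 1.7863

f''(x) = 6*x - 2
Second-derivative test at each critical point:
  f''(-1.1196) = -8.7178 < 0 → local maximum
  f''(1.7863) = 8.7178 > 0 → local minimum

Critical points: x = 1/3 - sqrt(19)/3 ≈ -1.1196 (local maximum); x = 1/3 + sqrt(19)/3 ≈ 1.7863 (local minimum)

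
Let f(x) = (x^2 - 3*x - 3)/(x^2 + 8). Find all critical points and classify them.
f'(x) = (3*x^2 + 22*x - 24)/(x^4 + 16*x^2 + 64)

Solve f'(x) = 0:
  f'(x) = (3*x^2 + 22*x - 24)/(x^2 + 8)^2; the denominator is positive wherever f is defined, so f'(x) = 0 ⇔ 3*x^2 + 22*x - 24 = 0.
  3*x^2 + 22*x - 24 = 0 has no rational roots; quadratic formula: x = (-22 ± √772)/6.
  ⇒ x = -sqrt(193)/3 - 11/3 ≈ -8.2975, -11/3 + sqrt(193)/3 ≈ 0.9641

f''(x) = 2*(-3*x^3 - 33*x^2 + 72*x + 88)/(x^6 + 24*x^4 + 192*x^2 + 512)
Second-derivative test at each critical point:
  f''(-8.2975) = -0.0047 < 0 → local maximum
  f''(0.9641) = 0.3485 > 0 → local minimum

Critical points: x = -sqrt(193)/3 - 11/3 ≈ -8.2975 (local maximum); x = -11/3 + sqrt(193)/3 ≈ 0.9641 (local minimum)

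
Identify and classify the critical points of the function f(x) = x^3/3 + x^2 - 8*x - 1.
f'(x) = x^2 + 2*x - 8

Solve f'(x) = 0:
  Factor: x^2 + 2*x - 8 = (x - 2)*(x + 4) = 0.
  ⇒ x = -4, 2

f''(x) = 2*x + 2
Second-derivative test at each critical point:
  f''(-4) = -6 < 0 → local maximum
  f''(2) = 6 > 0 → local minimum

Critical points: x = -4 (local maximum); x = 2 (local minimum)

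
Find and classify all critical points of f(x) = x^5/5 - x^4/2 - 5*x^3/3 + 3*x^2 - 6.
f'(x) = x*(x^3 - 2*x^2 - 5*x + 6)

Solve f'(x) = 0:
  Factor: x^4 - 2*x^3 - 5*x^2 + 6*x = x*(x - 3)*(x - 1)*(x + 2) = 0.
  ⇒ x = -2, 0, 1, 3

f''(x) = 4*x^3 - 6*x^2 - 10*x + 6
Second-derivative test at each critical point:
  f''(-2) = -30 < 0 → local maximum
  f''(0) = 6 > 0 → local minimum
  f''(1) = -6 < 0 → local maximum
  f''(3) = 30 > 0 → local minimum

Critical points: x = -2 (local maximum); x = 0 (local minimum); x = 1 (local maximum); x = 3 (local minimum)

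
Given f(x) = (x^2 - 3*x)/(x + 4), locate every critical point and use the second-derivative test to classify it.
f'(x) = (x^2 + 8*x - 12)/(x^2 + 8*x + 16)

Solve f'(x) = 0:
  f'(x) = (x^2 + 8*x - 12)/(x + 4)^2; the denominator is positive wherever f is defined, so f'(x) = 0 ⇔ x^2 + 8*x - 12 = 0.
  x^2 + 8*x - 12 = 0 has no rational roots; quadratic formula: x = (-8 ± √112)/2.
  ⇒ x = -2*sqrt(7) - 4 ≈ -9.2915, -4 + 2*sqrt(7) ≈ 1.2915

f''(x) = 56/(x^3 + 12*x^2 + 48*x + 64)
Second-derivative test at each critical point:
  f''(-9.2915) = -0.3780 < 0 → local maximum
  f''(1.2915) = 0.3780 > 0 → local minimum

Critical points: x = -2*sqrt(7) - 4 ≈ -9.2915 (local maximum); x = -4 + 2*sqrt(7) ≈ 1.2915 (local minimum)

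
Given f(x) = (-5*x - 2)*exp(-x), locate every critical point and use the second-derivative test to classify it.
f'(x) = (5*x - 3)*exp(-x)

Solve f'(x) = 0:
  f'(x) = (5*x - 3)·exp(-x) and exp(-x) > 0 for every x, so f'(x) = 0 ⇔ 5*x - 3 = 0.
  5*x - 3 = 0.
  ⇒ x = 3/5

f''(x) = (8 - 5*x)*exp(-x)
Second-derivative test at each critical point:
  f''(3/5) = 2.7441 > 0 → local minimum

Critical points: x = 3/5 (local minimum)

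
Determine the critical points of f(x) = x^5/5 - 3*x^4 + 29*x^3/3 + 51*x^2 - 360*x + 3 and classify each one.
f'(x) = x^4 - 12*x^3 + 29*x^2 + 102*x - 360

Solve f'(x) = 0:
  Factor: x^4 - 12*x^3 + 29*x^2 + 102*x - 360 = (x - 6)*(x - 5)*(x - 4)*(x + 3) = 0.
  ⇒ x = -3, 4, 5, 6

f''(x) = 4*x^3 - 36*x^2 + 58*x + 102
Second-derivative test at each critical point:
  f''(-3) = -504 < 0 → local maximum
  f''(4) = 14 > 0 → local minimum
  f''(5) = -8 < 0 → local maximum
  f''(6) = 18 > 0 → local minimum

Critical points: x = -3 (local maximum); x = 4 (local minimum); x = 5 (local maximum); x = 6 (local minimum)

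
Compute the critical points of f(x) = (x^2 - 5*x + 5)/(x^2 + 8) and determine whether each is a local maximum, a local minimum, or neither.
f'(x) = (5*x^2 + 6*x - 40)/(x^4 + 16*x^2 + 64)

Solve f'(x) = 0:
  f'(x) = (5*x^2 + 6*x - 40)/(x^2 + 8)^2; the denominator is positive wherever f is defined, so f'(x) = 0 ⇔ 5*x^2 + 6*x - 40 = 0.
  5*x^2 + 6*x - 40 = 0 has no rational roots; quadratic formula: x = (-6 ± √836)/10.
  ⇒ x = -sqrt(209)/5 - 3/5 ≈ -3.4914, -3/5 + sqrt(209)/5 ≈ 2.2914

f''(x) = 2*(-5*x^3 - 9*x^2 + 120*x + 24)/(x^6 + 24*x^4 + 192*x^2 + 512)
Second-derivative test at each critical point:
  f''(-3.4914) = -0.0709 < 0 → local maximum
  f''(2.2914) = 0.1647 > 0 → local minimum

Critical points: x = -sqrt(209)/5 - 3/5 ≈ -3.4914 (local maximum); x = -3/5 + sqrt(209)/5 ≈ 2.2914 (local minimum)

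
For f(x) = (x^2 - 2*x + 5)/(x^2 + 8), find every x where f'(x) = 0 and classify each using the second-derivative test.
f'(x) = 2*(x^2 + 3*x - 8)/(x^4 + 16*x^2 + 64)

Solve f'(x) = 0:
  f'(x) = 2*(x^2 + 3*x - 8)/(x^2 + 8)^2; the denominator is positive wherever f is defined, so f'(x) = 0 ⇔ 2*x^2 + 6*x - 16 = 0.
  Factor: 2*x^2 + 6*x - 16 = 2*(x^2 + 3*x - 8); x^2 + 3*x - 8 = 0 has no rational roots; quadratic formula: x = (-3 ± √41)/2.
  ⇒ x = -sqrt(41)/2 - 3/2 ≈ -4.7016, -3/2 + sqrt(41)/2 ≈ 1.7016

f''(x) = 2*(-2*x^3 - 9*x^2 + 48*x + 24)/(x^6 + 24*x^4 + 192*x^2 + 512)
Second-derivative test at each critical point:
  f''(-4.7016) = -0.0141 < 0 → local maximum
  f''(1.7016) = 0.1079 > 0 → local minimum

Critical points: x = -sqrt(41)/2 - 3/2 ≈ -4.7016 (local maximum); x = -3/2 + sqrt(41)/2 ≈ 1.7016 (local minimum)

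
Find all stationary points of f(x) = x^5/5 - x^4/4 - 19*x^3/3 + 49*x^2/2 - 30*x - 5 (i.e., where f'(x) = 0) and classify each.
f'(x) = x^4 - x^3 - 19*x^2 + 49*x - 30

Solve f'(x) = 0:
  Factor: x^4 - x^3 - 19*x^2 + 49*x - 30 = (x - 3)*(x - 2)*(x - 1)*(x + 5) = 0.
  ⇒ x = -5, 1, 2, 3

f''(x) = 4*x^3 - 3*x^2 - 38*x + 49
Second-derivative test at each critical point:
  f''(-5) = -336 < 0 → local maximum
  f''(1) = 12 > 0 → local minimum
  f''(2) = -7 < 0 → local maximum
  f''(3) = 16 > 0 → local minimum

Critical points: x = -5 (local maximum); x = 1 (local minimum); x = 2 (local maximum); x = 3 (local minimum)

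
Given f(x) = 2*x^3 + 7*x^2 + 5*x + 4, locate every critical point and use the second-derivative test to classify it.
f'(x) = 6*x^2 + 14*x + 5

Solve f'(x) = 0:
  6*x^2 + 14*x + 5 = 0 has no rational roots; quadratic formula: x = (-14 ± √76)/12.
  ⇒ x = -7/6 - sqrt(19)/6 ≈ -1.8931, -7/6 + sqrt(19)/6 ≈ -0.4402

f''(x) = 12*x + 14
Second-derivative test at each critical point:
  f''(-1.8931) = -8.7178 < 0 → local maximum
  f''(-0.4402) = 8.7178 > 0 → local minimum

Critical points: x = -7/6 - sqrt(19)/6 ≈ -1.8931 (local maximum); x = -7/6 + sqrt(19)/6 ≈ -0.4402 (local minimum)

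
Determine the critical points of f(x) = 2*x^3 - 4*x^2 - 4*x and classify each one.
f'(x) = 6*x^2 - 8*x - 4

Solve f'(x) = 0:
  Factor: 6*x^2 - 8*x - 4 = 2*(3*x^2 - 4*x - 2); 3*x^2 - 4*x - 2 = 0 has no rational roots; quadratic formula: x = (4 ± √40)/6.
  ⇒ x = 2/3 - sqrt(10)/3 ≈ -0.3874, 2/3 + sqrt(10)/3 ≈ 1.7208

f''(x) = 12*x - 8
Second-derivative test at each critical point:
  f''(-0.3874) = -12.6491 < 0 → local maximum
  f''(1.7208) = 12.6491 > 0 → local minimum

Critical points: x = 2/3 - sqrt(10)/3 ≈ -0.3874 (local maximum); x = 2/3 + sqrt(10)/3 ≈ 1.7208 (local minimum)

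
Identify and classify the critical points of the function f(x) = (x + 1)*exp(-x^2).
f'(x) = (-2*x*(x + 1) + 1)*exp(-x^2)

Solve f'(x) = 0:
  f'(x) = (-2*x^2 - 2*x + 1)·exp(-x^2) and exp(-x^2) > 0 for every x, so f'(x) = 0 ⇔ -2*x^2 - 2*x + 1 = 0.
  2*x^2 + 2*x - 1 = 0 has no rational roots; quadratic formula: x = (-2 ± √12)/4.
  ⇒ x = -sqrt(3)/2 - 1/2 ≈ -1.3660, -1/2 + sqrt(3)/2 ≈ 0.3660

f''(x) = 2*(2*x^2*(x + 1) - 3*x - 1)*exp(-x^2)
Second-derivative test at each critical point:
  f''(-1.3660) = 0.5360 > 0 → local minimum
  f''(0.3660) = -3.0297 < 0 → local maximum

Critical points: x = -sqrt(3)/2 - 1/2 ≈ -1.3660 (local minimum); x = -1/2 + sqrt(3)/2 ≈ 0.3660 (local maximum)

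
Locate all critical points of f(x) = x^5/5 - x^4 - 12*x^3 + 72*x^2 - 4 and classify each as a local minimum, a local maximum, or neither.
f'(x) = x*(x^3 - 4*x^2 - 36*x + 144)

Solve f'(x) = 0:
  Factor: x^4 - 4*x^3 - 36*x^2 + 144*x = x*(x - 6)*(x - 4)*(x + 6) = 0.
  ⇒ x = -6, 0, 4, 6

f''(x) = 4*x^3 - 12*x^2 - 72*x + 144
Second-derivative test at each critical point:
  f''(-6) = -720 < 0 → local maximum
  f''(0) = 144 > 0 → local minimum
  f''(4) = -80 < 0 → local maximum
  f''(6) = 144 > 0 → local minimum

Critical points: x = -6 (local maximum); x = 0 (local minimum); x = 4 (local maximum); x = 6 (local minimum)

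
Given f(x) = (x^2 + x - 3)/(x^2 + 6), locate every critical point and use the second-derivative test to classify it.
f'(x) = (-x^2 + 18*x + 6)/(x^4 + 12*x^2 + 36)

Solve f'(x) = 0:
  f'(x) = -(x^2 - 18*x - 6)/(x^2 + 6)^2; the denominator is positive wherever f is defined, so f'(x) = 0 ⇔ -x^2 + 18*x + 6 = 0.
  x^2 - 18*x - 6 = 0 has no rational roots; quadratic formula: x = (18 ± √348)/2.
  ⇒ x = 9 - sqrt(87) ≈ -0.3274, 9 + sqrt(87) ≈ 18.3274

f''(x) = 2*(x^3 - 27*x^2 - 18*x + 54)/(x^6 + 18*x^4 + 108*x^2 + 216)
Second-derivative test at each critical point:
  f''(-0.3274) = 0.5002 > 0 → local minimum
  f''(18.3274) = -1.596e-04 < 0 → local maximum

Critical points: x = 9 - sqrt(87) ≈ -0.3274 (local minimum); x = 9 + sqrt(87) ≈ 18.3274 (local maximum)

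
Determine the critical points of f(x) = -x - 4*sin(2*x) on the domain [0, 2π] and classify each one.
f'(x) = 16*sin(x)^2 - 9

Solve f'(x) = 0 on [0, 2π]:
  f'(x) = 0 ⇔ cos(2*x) = -1/8, i.e. 2*x = ±arccos(-1/8) + 2nπ; keep the solutions lying in [0, 2π].
  ⇒ x = acos(-1/8)/2 ≈ 0.8481, pi - acos(-1/8)/2 ≈ 2.2935, acos(-1/8)/2 + pi ≈ 3.9897, -acos(-1/8)/2 + 2*pi ≈ 5.4351

f''(x) = 16*sin(2*x)
Second-derivative test at each critical point:
  f''(0.8481) = 15.8745 > 0 → local minimum
  f''(2.2935) = -15.8745 < 0 → local maximum
  f''(3.9897) = 15.8745 > 0 → local minimum
  f''(5.4351) = -15.8745 < 0 → local maximum

Critical points: x = acos(-1/8)/2 ≈ 0.8481 (local minimum); x = pi - acos(-1/8)/2 ≈ 2.2935 (local maximum); x = acos(-1/8)/2 + pi ≈ 3.9897 (local minimum); x = -acos(-1/8)/2 + 2*pi ≈ 5.4351 (local maximum)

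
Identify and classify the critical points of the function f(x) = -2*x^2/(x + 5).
f'(x) = 2*x*(-x - 10)/(x + 5)^2

Solve f'(x) = 0:
  f'(x) = -2*x*(x + 10)/(x + 5)^2; the denominator is positive wherever f is defined, so f'(x) = 0 ⇔ -2*x^2 - 20*x = 0.
  Factor: -2*x^2 - 20*x = -2*x*(x + 10) = 0.
  ⇒ x = -10, 0

f''(x) = -100/(x^3 + 15*x^2 + 75*x + 125)
Second-derivative test at each critical point:
  f''(-10) = 4/5 > 0 → local minimum
  f''(0) = -4/5 < 0 → local maximum

Critical points: x = -10 (local minimum); x = 0 (local maximum)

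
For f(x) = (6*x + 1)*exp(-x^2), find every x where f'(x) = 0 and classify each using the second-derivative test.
f'(x) = 2*(-x*(6*x + 1) + 3)*exp(-x^2)

Solve f'(x) = 0:
  f'(x) = (-12*x^2 - 2*x + 6)·exp(-x^2) and exp(-x^2) > 0 for every x, so f'(x) = 0 ⇔ -12*x^2 - 2*x + 6 = 0.
  Factor: -12*x^2 - 2*x + 6 = -2*(6*x^2 + x - 3); 6*x^2 + x - 3 = 0 has no rational roots; quadratic formula: x = (-1 ± √73)/12.
  ⇒ x = -sqrt(73)/12 - 1/12 ≈ -0.7953, -1/12 + sqrt(73)/12 ≈ 0.6287

f''(x) = 2*(2*x^2*(6*x + 1) - 18*x - 1)*exp(-x^2)
Second-derivative test at each critical point:
  f''(-0.7953) = 9.0777 > 0 → local minimum
  f''(0.6287) = -11.5093 < 0 → local maximum

Critical points: x = -sqrt(73)/12 - 1/12 ≈ -0.7953 (local minimum); x = -1/12 + sqrt(73)/12 ≈ 0.6287 (local maximum)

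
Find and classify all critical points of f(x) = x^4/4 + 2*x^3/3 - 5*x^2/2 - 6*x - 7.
f'(x) = x^3 + 2*x^2 - 5*x - 6

Solve f'(x) = 0:
  Factor: x^3 + 2*x^2 - 5*x - 6 = (x - 2)*(x + 1)*(x + 3) = 0.
  ⇒ x = -3, -1, 2

f''(x) = 3*x^2 + 4*x - 5
Second-derivative test at each critical point:
  f''(-3) = 10 > 0 → local minimum
  f''(-1) = -6 < 0 → local maximum
  f''(2) = 15 > 0 → local minimum

Critical points: x = -3 (local minimum); x = -1 (local maximum); x = 2 (local minimum)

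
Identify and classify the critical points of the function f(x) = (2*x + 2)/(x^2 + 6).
f'(x) = 2*(x^2 - 2*x*(x + 1) + 6)/(x^2 + 6)^2

Solve f'(x) = 0:
  f'(x) = -2*(x^2 + 2*x - 6)/(x^2 + 6)^2; the denominator is positive wherever f is defined, so f'(x) = 0 ⇔ -2*x^2 - 4*x + 12 = 0.
  Factor: -2*x^2 - 4*x + 12 = -2*(x^2 + 2*x - 6); x^2 + 2*x - 6 = 0 has no rational roots; quadratic formula: x = (-2 ± √28)/2.
  ⇒ x = -sqrt(7) - 1 ≈ -3.6458, -1 + sqrt(7) ≈ 1.6458

f''(x) = 4*(4*x^2*(x + 1) - (3*x + 1)*(x^2 + 6))/(x^2 + 6)^3
Second-derivative test at each critical point:
  f''(-3.6458) = 0.0284 > 0 → local minimum
  f''(1.6458) = -0.1395 < 0 → local maximum

Critical points: x = -sqrt(7) - 1 ≈ -3.6458 (local minimum); x = -1 + sqrt(7) ≈ 1.6458 (local maximum)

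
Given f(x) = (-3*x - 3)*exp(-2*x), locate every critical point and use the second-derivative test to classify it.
f'(x) = 3*(2*x + 1)*exp(-2*x)

Solve f'(x) = 0:
  f'(x) = (6*x + 3)·exp(-2*x) and exp(-2*x) > 0 for every x, so f'(x) = 0 ⇔ 6*x + 3 = 0.
  Factor: 6*x + 3 = 3*(2*x + 1) = 0.
  ⇒ x = -1/2

f''(x) = -12*x*exp(-2*x)
Second-derivative test at each critical point:
  f''(-1/2) = 16.3097 > 0 → local minimum

Critical points: x = -1/2 (local minimum)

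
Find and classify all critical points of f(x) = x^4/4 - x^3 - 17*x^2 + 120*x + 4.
f'(x) = x^3 - 3*x^2 - 34*x + 120

Solve f'(x) = 0:
  Factor: x^3 - 3*x^2 - 34*x + 120 = (x - 5)*(x - 4)*(x + 6) = 0.
  ⇒ x = -6, 4, 5

f''(x) = 3*x^2 - 6*x - 34
Second-derivative test at each critical point:
  f''(-6) = 110 > 0 → local minimum
  f''(4) = -10 < 0 → local maximum
  f''(5) = 11 > 0 → local minimum

Critical points: x = -6 (local minimum); x = 4 (local maximum); x = 5 (local minimum)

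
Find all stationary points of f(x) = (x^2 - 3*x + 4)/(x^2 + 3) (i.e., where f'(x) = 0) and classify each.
f'(x) = (3*x^2 - 2*x - 9)/(x^4 + 6*x^2 + 9)

Solve f'(x) = 0:
  f'(x) = (3*x^2 - 2*x - 9)/(x^2 + 3)^2; the denominator is positive wherever f is defined, so f'(x) = 0 ⇔ 3*x^2 - 2*x - 9 = 0.
  3*x^2 - 2*x - 9 = 0 has no rational roots; quadratic formula: x = (2 ± √112)/6.
  ⇒ x = 1/3 - 2*sqrt(7)/3 ≈ -1.4305, 1/3 + 2*sqrt(7)/3 ≈ 2.0972

f''(x) = 6*(-x^3 + x^2 + 9*x - 1)/(x^6 + 9*x^4 + 27*x^2 + 27)
Second-derivative test at each critical point:
  f''(-1.4305) = -0.4156 < 0 → local maximum
  f''(2.0972) = 0.1934 > 0 → local minimum

Critical points: x = 1/3 - 2*sqrt(7)/3 ≈ -1.4305 (local maximum); x = 1/3 + 2*sqrt(7)/3 ≈ 2.0972 (local minimum)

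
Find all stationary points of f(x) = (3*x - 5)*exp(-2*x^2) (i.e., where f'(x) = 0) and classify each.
f'(x) = (-4*x*(3*x - 5) + 3)*exp(-2*x^2)

Solve f'(x) = 0:
  f'(x) = (-12*x^2 + 20*x + 3)·exp(-2*x^2) and exp(-2*x^2) > 0 for every x, so f'(x) = 0 ⇔ -12*x^2 + 20*x + 3 = 0.
  12*x^2 - 20*x - 3 = 0 has no rational roots; quadratic formula: x = (20 ± √544)/24.
  ⇒ x = 5/6 - sqrt(34)/6 ≈ -0.1385, 5/6 + sqrt(34)/6 ≈ 1.8052

f''(x) = 4*(4*x^2*(3*x - 5) - 9*x + 5)*exp(-2*x^2)
Second-derivative test at each critical point:
  f''(-0.1385) = 22.4460 > 0 → local minimum
  f''(1.8052) = -0.0345 < 0 → local maximum

Critical points: x = 5/6 - sqrt(34)/6 ≈ -0.1385 (local minimum); x = 5/6 + sqrt(34)/6 ≈ 1.8052 (local maximum)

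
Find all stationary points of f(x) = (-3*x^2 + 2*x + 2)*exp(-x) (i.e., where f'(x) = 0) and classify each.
f'(x) = x*(3*x - 8)*exp(-x)

Solve f'(x) = 0:
  f'(x) = (3*x^2 - 8*x)·exp(-x) and exp(-x) > 0 for every x, so f'(x) = 0 ⇔ 3*x^2 - 8*x = 0.
  Factor: 3*x^2 - 8*x = x*(3*x - 8) = 0.
  ⇒ x = 0, 8/3

f''(x) = (-3*x^2 + 14*x - 8)*exp(-x)
Second-derivative test at each critical point:
  f''(0) = -8 < 0 → local maximum
  f''(8/3) = 0.5559 > 0 → local minimum

Critical points: x = 0 (local maximum); x = 8/3 (local minimum)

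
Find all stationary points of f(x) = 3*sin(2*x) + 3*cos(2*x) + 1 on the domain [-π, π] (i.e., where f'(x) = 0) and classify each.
f'(x) = 6*sqrt(2)*cos(2*x + pi/4)

Solve f'(x) = 0 on [-π, π]:
  f'(x) = 0 ⇔ 3*cos(2*x) = 3*sin(2*x) ⇔ tan(2*x) = 1, i.e. 2*x = arctan(1) + nπ; keep the solutions lying in [-π, π].
  ⇒ x = -7*pi/8 ≈ -2.7489, -3*pi/8 ≈ -1.1781, pi/8 ≈ 0.3927, 5*pi/8 ≈ 1.9635

f''(x) = -12*sqrt(2)*sin(2*x + pi/4)
Second-derivative test at each critical point:
  f''(-2.7489) = -16.9706 < 0 → local maximum
  f''(-1.1781) = 16.9706 > 0 → local minimum
  f''(0.3927) = -16.9706 < 0 → local maximum
  f''(1.9635) = 16.9706 > 0 → local minimum

Critical points: x = -7*pi/8 ≈ -2.7489 (local maximum); x = -3*pi/8 ≈ -1.1781 (local minimum); x = pi/8 ≈ 0.3927 (local maximum); x = 5*pi/8 ≈ 1.9635 (local minimum)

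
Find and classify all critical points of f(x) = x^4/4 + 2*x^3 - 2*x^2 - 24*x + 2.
f'(x) = x^3 + 6*x^2 - 4*x - 24

Solve f'(x) = 0:
  Factor: x^3 + 6*x^2 - 4*x - 24 = (x - 2)*(x + 2)*(x + 6) = 0.
  ⇒ x = -6, -2, 2

f''(x) = 3*x^2 + 12*x - 4
Second-derivative test at each critical point:
  f''(-6) = 32 > 0 → local minimum
  f''(-2) = -16 < 0 → local maximum
  f''(2) = 32 > 0 → local minimum

Critical points: x = -6 (local minimum); x = -2 (local maximum); x = 2 (local minimum)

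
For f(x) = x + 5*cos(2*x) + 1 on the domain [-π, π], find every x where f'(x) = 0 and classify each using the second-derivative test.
f'(x) = 1 - 10*sin(2*x)

Solve f'(x) = 0 on [-π, π]:
  f'(x) = 0 ⇔ sin(2*x) = 1/10, i.e. 2*x = arcsin(1/10) + 2nπ or 2*x = π − arcsin(1/10) + 2nπ; keep the solutions lying in [-π, π].
  ⇒ x = -pi + asin(1/10)/2 ≈ -3.0915, -pi/2 - asin(1/10)/2 ≈ -1.6209, asin(1/10)/2 ≈ 0.0501, -asin(1/10)/2 + pi/2 ≈ 1.5207

f''(x) = -20*cos(2*x)
Second-derivative test at each critical point:
  f''(-3.0915) = -19.8997 < 0 → local maximum
  f''(-1.6209) = 19.8997 > 0 → local minimum
  f''(0.0501) = -19.8997 < 0 → local maximum
  f''(1.5207) = 19.8997 > 0 → local minimum

Critical points: x = -pi + asin(1/10)/2 ≈ -3.0915 (local maximum); x = -pi/2 - asin(1/10)/2 ≈ -1.6209 (local minimum); x = asin(1/10)/2 ≈ 0.0501 (local maximum); x = -asin(1/10)/2 + pi/2 ≈ 1.5207 (local minimum)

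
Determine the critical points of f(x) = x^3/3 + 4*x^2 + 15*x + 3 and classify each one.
f'(x) = x^2 + 8*x + 15

Solve f'(x) = 0:
  Factor: x^2 + 8*x + 15 = (x + 3)*(x + 5) = 0.
  ⇒ x = -5, -3

f''(x) = 2*x + 8
Second-derivative test at each critical point:
  f''(-5) = -2 < 0 → local maximum
  f''(-3) = 2 > 0 → local minimum

Critical points: x = -5 (local maximum); x = -3 (local minimum)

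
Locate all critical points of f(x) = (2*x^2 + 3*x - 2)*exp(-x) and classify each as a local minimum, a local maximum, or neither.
f'(x) = (-2*x^2 + x + 5)*exp(-x)

Solve f'(x) = 0:
  f'(x) = (-2*x^2 + x + 5)·exp(-x) and exp(-x) > 0 for every x, so f'(x) = 0 ⇔ -2*x^2 + x + 5 = 0.
  2*x^2 - x - 5 = 0 has no rational roots; quadratic formula: x = (1 ± √41)/4.
  ⇒ x = 1/4 - sqrt(41)/4 ≈ -1.3508, 1/4 + sqrt(41)/4 ≈ 1.8508

f''(x) = (2*x^2 - 5*x - 4)*exp(-x)
Second-derivative test at each critical point:
  f''(-1.3508) = 24.7189 > 0 → local minimum
  f''(1.8508) = -1.0060 < 0 → local maximum

Critical points: x = 1/4 - sqrt(41)/4 ≈ -1.3508 (local minimum); x = 1/4 + sqrt(41)/4 ≈ 1.8508 (local maximum)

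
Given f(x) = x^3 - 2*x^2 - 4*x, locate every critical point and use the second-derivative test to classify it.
f'(x) = 3*x^2 - 4*x - 4

Solve f'(x) = 0:
  Factor: 3*x^2 - 4*x - 4 = (x - 2)*(3*x + 2) = 0.
  ⇒ x = -2/3, 2

f''(x) = 6*x - 4
Second-derivative test at each critical point:
  f''(-2/3) = -8 < 0 → local maximum
  f''(2) = 8 > 0 → local minimum

Critical points: x = -2/3 (local maximum); x = 2 (local minimum)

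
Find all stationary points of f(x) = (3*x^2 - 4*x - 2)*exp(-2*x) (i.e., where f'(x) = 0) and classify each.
f'(x) = 2*x*(7 - 3*x)*exp(-2*x)

Solve f'(x) = 0:
  f'(x) = (-6*x^2 + 14*x)·exp(-2*x) and exp(-2*x) > 0 for every x, so f'(x) = 0 ⇔ -6*x^2 + 14*x = 0.
  Factor: -6*x^2 + 14*x = -2*x*(3*x - 7) = 0.
  ⇒ x = 0, 7/3

f''(x) = 2*(6*x^2 - 20*x + 7)*exp(-2*x)
Second-derivative test at each critical point:
  f''(0) = 14 > 0 → local minimum
  f''(7/3) = -0.1316 < 0 → local maximum

Critical points: x = 0 (local minimum); x = 7/3 (local maximum)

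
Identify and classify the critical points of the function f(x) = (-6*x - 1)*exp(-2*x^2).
f'(x) = 2*(2*x*(6*x + 1) - 3)*exp(-2*x^2)

Solve f'(x) = 0:
  f'(x) = (24*x^2 + 4*x - 6)·exp(-2*x^2) and exp(-2*x^2) > 0 for every x, so f'(x) = 0 ⇔ 24*x^2 + 4*x - 6 = 0.
  Factor: 24*x^2 + 4*x - 6 = 2*(12*x^2 + 2*x - 3); 12*x^2 + 2*x - 3 = 0 has no rational roots; quadratic formula: x = (-2 ± √148)/24.
  ⇒ x = -sqrt(37)/12 - 1/12 ≈ -0.5902, -1/12 + sqrt(37)/12 ≈ 0.4236

f''(x) = 4*(-24*x^3 - 4*x^2 + 18*x + 1)*exp(-2*x^2)
Second-derivative test at each critical point:
  f''(-0.5902) = -12.1219 < 0 → local maximum
  f''(0.4236) = 16.9954 > 0 → local minimum

Critical points: x = -sqrt(37)/12 - 1/12 ≈ -0.5902 (local maximum); x = -1/12 + sqrt(37)/12 ≈ 0.4236 (local minimum)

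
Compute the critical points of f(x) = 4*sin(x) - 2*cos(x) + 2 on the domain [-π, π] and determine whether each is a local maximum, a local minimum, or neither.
f'(x) = 2*sin(x) + 4*cos(x)

Solve f'(x) = 0 on [-π, π]:
  f'(x) = 0 ⇔ 4*cos(x) = -2*sin(x) ⇔ tan(x) = -2, i.e. x = arctan(-2) + nπ; keep the solutions lying in [-π, π].
  ⇒ x = -atan(2) ≈ -1.1071, pi - atan(2) ≈ 2.0344

f''(x) = -4*sin(x) + 2*cos(x)
Second-derivative test at each critical point:
  f''(-1.1071) = 4.4721 > 0 → local minimum
  f''(2.0344) = -4.4721 < 0 → local maximum

Critical points: x = -atan(2) ≈ -1.1071 (local minimum); x = pi - atan(2) ≈ 2.0344 (local maximum)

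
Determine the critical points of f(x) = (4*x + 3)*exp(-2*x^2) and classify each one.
f'(x) = 4*(-x*(4*x + 3) + 1)*exp(-2*x^2)

Solve f'(x) = 0:
  f'(x) = (-16*x^2 - 12*x + 4)·exp(-2*x^2) and exp(-2*x^2) > 0 for every x, so f'(x) = 0 ⇔ -16*x^2 - 12*x + 4 = 0.
  Factor: -16*x^2 - 12*x + 4 = -4*(x + 1)*(4*x - 1) = 0.
  ⇒ x = -1, 1/4

f''(x) = 4*(4*x^2*(4*x + 3) - 12*x - 3)*exp(-2*x^2)
Second-derivative test at each critical point:
  f''(-1) = 2.7067 > 0 → local minimum
  f''(1/4) = -17.6499 < 0 → local maximum

Critical points: x = -1 (local minimum); x = 1/4 (local maximum)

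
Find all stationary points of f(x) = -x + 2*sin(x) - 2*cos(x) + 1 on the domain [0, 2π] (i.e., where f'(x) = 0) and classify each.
f'(x) = 2*sqrt(2)*sin(x + pi/4) - 1

Solve f'(x) = 0 on [0, 2π]:
  f'(x) = 0 ⇔ 2*sin(x) + 2*cos(x) = 1. Write the left side as R·cos(x + φ) with R = √(2² + (-2)²) = 2*sqrt(2), cos φ = sqrt(2)/2, sin φ = -sqrt(2)/2; then cos(x + φ) = sqrt(2)/4. Solve for x and keep the solutions lying in [0, 2π].
  ⇒ x = atan((1 + sqrt(7))/(1 - sqrt(7))) + pi ≈ 1.9948, atan((1 - sqrt(7))/(1 + sqrt(7))) + 2*pi ≈ 5.8592

f''(x) = 2*sqrt(2)*cos(x + pi/4)
Second-derivative test at each critical point:
  f''(1.9948) = -2.6458 < 0 → local maximum
  f''(5.8592) = 2.6458 > 0 → local minimum

Critical points: x = atan((1 + sqrt(7))/(1 - sqrt(7))) + pi ≈ 1.9948 (local maximum); x = atan((1 - sqrt(7))/(1 + sqrt(7))) + 2*pi ≈ 5.8592 (local minimum)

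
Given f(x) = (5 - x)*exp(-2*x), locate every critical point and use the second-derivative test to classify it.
f'(x) = (2*x - 11)*exp(-2*x)

Solve f'(x) = 0:
  f'(x) = (2*x - 11)·exp(-2*x) and exp(-2*x) > 0 for every x, so f'(x) = 0 ⇔ 2*x - 11 = 0.
  2*x - 11 = 0.
  ⇒ x = 11/2

f''(x) = 4*(6 - x)*exp(-2*x)
Second-derivative test at each critical point:
  f''(11/2) = 3.340e-05 > 0 → local minimum

Critical points: x = 11/2 (local minimum)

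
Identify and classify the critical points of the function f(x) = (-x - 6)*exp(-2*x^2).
f'(x) = (4*x*(x + 6) - 1)*exp(-2*x^2)

Solve f'(x) = 0:
  f'(x) = (4*x^2 + 24*x - 1)·exp(-2*x^2) and exp(-2*x^2) > 0 for every x, so f'(x) = 0 ⇔ 4*x^2 + 24*x - 1 = 0.
  4*x^2 + 24*x - 1 = 0 has no rational roots; quadratic formula: x = (-24 ± √592)/8.
  ⇒ x = -sqrt(37)/2 - 3 ≈ -6.0414, -3 + sqrt(37)/2 ≈ 0.0414

f''(x) = 4*(-4*x^2*(x + 6) + 3*x + 6)*exp(-2*x^2)
Second-derivative test at each critical point:
  f''(-6.0414) = -4.832e-31 < 0 → local maximum
  f''(0.0414) = 24.2479 > 0 → local minimum

Critical points: x = -sqrt(37)/2 - 3 ≈ -6.0414 (local maximum); x = -3 + sqrt(37)/2 ≈ 0.0414 (local minimum)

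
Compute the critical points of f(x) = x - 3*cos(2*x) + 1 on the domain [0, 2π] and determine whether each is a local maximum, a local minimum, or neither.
f'(x) = 6*sin(2*x) + 1

Solve f'(x) = 0 on [0, 2π]:
  f'(x) = 0 ⇔ sin(2*x) = -1/6, i.e. 2*x = arcsin(-1/6) + 2nπ or 2*x = π − arcsin(-1/6) + 2nπ; keep the solutions lying in [0, 2π].
  ⇒ x = asin(1/6)/2 + pi/2 ≈ 1.6545, pi - asin(1/6)/2 ≈ 3.0579, asin(1/6)/2 + 3*pi/2 ≈ 4.7961, -asin(1/6)/2 + 2*pi ≈ 6.1995

f''(x) = 12*cos(2*x)
Second-derivative test at each critical point:
  f''(1.6545) = -11.8322 < 0 → local maximum
  f''(3.0579) = 11.8322 > 0 → local minimum
  f''(4.7961) = -11.8322 < 0 → local maximum
  f''(6.1995) = 11.8322 > 0 → local minimum

Critical points: x = asin(1/6)/2 + pi/2 ≈ 1.6545 (local maximum); x = pi - asin(1/6)/2 ≈ 3.0579 (local minimum); x = asin(1/6)/2 + 3*pi/2 ≈ 4.7961 (local maximum); x = -asin(1/6)/2 + 2*pi ≈ 6.1995 (local minimum)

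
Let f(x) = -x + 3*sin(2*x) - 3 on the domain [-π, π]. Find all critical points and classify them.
f'(x) = 6*cos(2*x) - 1

Solve f'(x) = 0 on [-π, π]:
  f'(x) = 0 ⇔ cos(2*x) = 1/6, i.e. 2*x = ±arccos(1/6) + 2nπ; keep the solutions lying in [-π, π].
  ⇒ x = -pi + acos(1/6)/2 ≈ -2.4399, -acos(1/6)/2 ≈ -0.7017, acos(1/6)/2 ≈ 0.7017, pi - acos(1/6)/2 ≈ 2.4399

f''(x) = -12*sin(2*x)
Second-derivative test at each critical point:
  f''(-2.4399) = -11.8322 < 0 → local maximum
  f''(-0.7017) = 11.8322 > 0 → local minimum
  f''(0.7017) = -11.8322 < 0 → local maximum
  f''(2.4399) = 11.8322 > 0 → local minimum

Critical points: x = -pi + acos(1/6)/2 ≈ -2.4399 (local maximum); x = -acos(1/6)/2 ≈ -0.7017 (local minimum); x = acos(1/6)/2 ≈ 0.7017 (local maximum); x = pi - acos(1/6)/2 ≈ 2.4399 (local minimum)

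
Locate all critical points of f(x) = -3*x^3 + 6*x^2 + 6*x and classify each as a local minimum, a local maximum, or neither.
f'(x) = -9*x^2 + 12*x + 6

Solve f'(x) = 0:
  Factor: -9*x^2 + 12*x + 6 = -3*(3*x^2 - 4*x - 2); 3*x^2 - 4*x - 2 = 0 has no rational roots; quadratic formula: x = (4 ± √40)/6.
  ⇒ x = 2/3 - sqrt(10)/3 ≈ -0.3874, 2/3 + sqrt(10)/3 ≈ 1.7208

f''(x) = 12 - 18*x
Second-derivative test at each critical point:
  f''(-0.3874) = 18.9737 > 0 → local minimum
  f''(1.7208) = -18.9737 < 0 → local maximum

Critical points: x = 2/3 - sqrt(10)/3 ≈ -0.3874 (local minimum); x = 2/3 + sqrt(10)/3 ≈ 1.7208 (local maximum)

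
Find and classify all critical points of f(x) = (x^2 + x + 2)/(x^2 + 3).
f'(x) = (-x^2 + 2*x + 3)/(x^4 + 6*x^2 + 9)

Solve f'(x) = 0:
  f'(x) = -(x - 3)*(x + 1)/(x^2 + 3)^2; the denominator is positive wherever f is defined, so f'(x) = 0 ⇔ -x^2 + 2*x + 3 = 0.
  Factor: -x^2 + 2*x + 3 = -(x - 3)*(x + 1) = 0.
  ⇒ x = -1, 3

f''(x) = 2*(x^3 - 3*x^2 - 9*x + 3)/(x^6 + 9*x^4 + 27*x^2 + 27)
Second-derivative test at each critical point:
  f''(-1) = 1/4 > 0 → local minimum
  f''(3) = -1/36 < 0 → local maximum

Critical points: x = -1 (local minimum); x = 3 (local maximum)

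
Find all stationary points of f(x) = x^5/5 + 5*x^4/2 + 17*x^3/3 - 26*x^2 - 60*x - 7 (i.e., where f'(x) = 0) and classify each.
f'(x) = x^4 + 10*x^3 + 17*x^2 - 52*x - 60

Solve f'(x) = 0:
  Factor: x^4 + 10*x^3 + 17*x^2 - 52*x - 60 = (x - 2)*(x + 1)*(x + 5)*(x + 6) = 0.
  ⇒ x = -6, -5, -1, 2

f''(x) = 4*x^3 + 30*x^2 + 34*x - 52
Second-derivative test at each critical point:
  f''(-6) = -40 < 0 → local maximum
  f''(-5) = 28 > 0 → local minimum
  f''(-1) = -60 < 0 → local maximum
  f''(2) = 168 > 0 → local minimum

Critical points: x = -6 (local maximum); x = -5 (local minimum); x = -1 (local maximum); x = 2 (local minimum)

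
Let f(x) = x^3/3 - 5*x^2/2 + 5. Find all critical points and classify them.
f'(x) = x*(x - 5)

Solve f'(x) = 0:
  Factor: x^2 - 5*x = x*(x - 5) = 0.
  ⇒ x = 0, 5

f''(x) = 2*x - 5
Second-derivative test at each critical point:
  f''(0) = -5 < 0 → local maximum
  f''(5) = 5 > 0 → local minimum

Critical points: x = 0 (local maximum); x = 5 (local minimum)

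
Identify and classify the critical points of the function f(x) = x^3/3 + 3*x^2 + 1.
f'(x) = x*(x + 6)

Solve f'(x) = 0:
  Factor: x^2 + 6*x = x*(x + 6) = 0.
  ⇒ x = -6, 0

f''(x) = 2*x + 6
Second-derivative test at each critical point:
  f''(-6) = -6 < 0 → local maximum
  f''(0) = 6 > 0 → local minimum

Critical points: x = -6 (local maximum); x = 0 (local minimum)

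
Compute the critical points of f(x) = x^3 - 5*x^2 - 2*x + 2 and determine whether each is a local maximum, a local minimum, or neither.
f'(x) = 3*x^2 - 10*x - 2

Solve f'(x) = 0:
  3*x^2 - 10*x - 2 = 0 has no rational roots; quadratic formula: x = (10 ± √124)/6.
  ⇒ x = 5/3 - sqrt(31)/3 ≈ -0.1893, 5/3 + sqrt(31)/3 ≈ 3.5226

f''(x) = 6*x - 10
Second-derivative test at each critical point:
  f''(-0.1893) = -11.1355 < 0 → local maximum
  f''(3.5226) = 11.1355 > 0 → local minimum

Critical points: x = 5/3 - sqrt(31)/3 ≈ -0.1893 (local maximum); x = 5/3 + sqrt(31)/3 ≈ 3.5226 (local minimum)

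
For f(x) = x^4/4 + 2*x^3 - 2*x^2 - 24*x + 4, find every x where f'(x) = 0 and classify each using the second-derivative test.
f'(x) = x^3 + 6*x^2 - 4*x - 24

Solve f'(x) = 0:
  Factor: x^3 + 6*x^2 - 4*x - 24 = (x - 2)*(x + 2)*(x + 6) = 0.
  ⇒ x = -6, -2, 2

f''(x) = 3*x^2 + 12*x - 4
Second-derivative test at each critical point:
  f''(-6) = 32 > 0 → local minimum
  f''(-2) = -16 < 0 → local maximum
  f''(2) = 32 > 0 → local minimum

Critical points: x = -6 (local minimum); x = -2 (local maximum); x = 2 (local minimum)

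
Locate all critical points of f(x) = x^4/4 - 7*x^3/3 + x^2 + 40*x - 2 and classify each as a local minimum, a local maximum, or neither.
f'(x) = x^3 - 7*x^2 + 2*x + 40

Solve f'(x) = 0:
  Factor: x^3 - 7*x^2 + 2*x + 40 = (x - 5)*(x - 4)*(x + 2) = 0.
  ⇒ x = -2, 4, 5

f''(x) = 3*x^2 - 14*x + 2
Second-derivative test at each critical point:
  f''(-2) = 42 > 0 → local minimum
  f''(4) = -6 < 0 → local maximum
  f''(5) = 7 > 0 → local minimum

Critical points: x = -2 (local minimum); x = 4 (local maximum); x = 5 (local minimum)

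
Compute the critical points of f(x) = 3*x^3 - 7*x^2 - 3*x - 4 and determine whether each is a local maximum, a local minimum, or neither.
f'(x) = 9*x^2 - 14*x - 3

Solve f'(x) = 0:
  9*x^2 - 14*x - 3 = 0 has no rational roots; quadratic formula: x = (14 ± √304)/18.
  ⇒ x = 7/9 - 2*sqrt(19)/9 ≈ -0.1909, 7/9 + 2*sqrt(19)/9 ≈ 1.7464

f''(x) = 18*x - 14
Second-derivative test at each critical point:
  f''(-0.1909) = -17.4356 < 0 → local maximum
  f''(1.7464) = 17.4356 > 0 → local minimum

Critical points: x = 7/9 - 2*sqrt(19)/9 ≈ -0.1909 (local maximum); x = 7/9 + 2*sqrt(19)/9 ≈ 1.7464 (local minimum)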